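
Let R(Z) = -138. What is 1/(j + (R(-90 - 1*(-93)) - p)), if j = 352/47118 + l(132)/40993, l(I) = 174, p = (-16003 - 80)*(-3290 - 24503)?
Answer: -965754087/431687206579825225 ≈ -2.2372e-9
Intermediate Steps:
p = 446994819 (p = -16083*(-27793) = 446994819)
j = 11314034/965754087 (j = 352/47118 + 174/40993 = 352*(1/47118) + 174*(1/40993) = 176/23559 + 174/40993 = 11314034/965754087 ≈ 0.011715)
1/(j + (R(-90 - 1*(-93)) - p)) = 1/(11314034/965754087 + (-138 - 1*446994819)) = 1/(11314034/965754087 + (-138 - 446994819)) = 1/(11314034/965754087 - 446994957) = 1/(-431687206579825225/965754087) = -965754087/431687206579825225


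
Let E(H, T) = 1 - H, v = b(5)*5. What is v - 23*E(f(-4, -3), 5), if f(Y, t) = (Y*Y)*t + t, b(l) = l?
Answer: -1171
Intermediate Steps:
f(Y, t) = t + t*Y**2 (f(Y, t) = Y**2*t + t = t*Y**2 + t = t + t*Y**2)
v = 25 (v = 5*5 = 25)
v - 23*E(f(-4, -3), 5) = 25 - 23*(1 - (-3)*(1 + (-4)**2)) = 25 - 23*(1 - (-3)*(1 + 16)) = 25 - 23*(1 - (-3)*17) = 25 - 23*(1 - 1*(-51)) = 25 - 23*(1 + 51) = 25 - 23*52 = 25 - 1196 = -1171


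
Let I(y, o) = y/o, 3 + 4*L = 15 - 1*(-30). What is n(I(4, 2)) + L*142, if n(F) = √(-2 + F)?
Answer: 1491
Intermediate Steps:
L = 21/2 (L = -¾ + (15 - 1*(-30))/4 = -¾ + (15 + 30)/4 = -¾ + (¼)*45 = -¾ + 45/4 = 21/2 ≈ 10.500)
n(I(4, 2)) + L*142 = √(-2 + 4/2) + (21/2)*142 = √(-2 + 4*(½)) + 1491 = √(-2 + 2) + 1491 = √0 + 1491 = 0 + 1491 = 1491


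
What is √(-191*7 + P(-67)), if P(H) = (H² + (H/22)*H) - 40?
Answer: √1604966/22 ≈ 57.585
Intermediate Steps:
P(H) = -40 + 23*H²/22 (P(H) = (H² + (H*(1/22))*H) - 40 = (H² + (H/22)*H) - 40 = (H² + H²/22) - 40 = 23*H²/22 - 40 = -40 + 23*H²/22)
√(-191*7 + P(-67)) = √(-191*7 + (-40 + (23/22)*(-67)²)) = √(-1337 + (-40 + (23/22)*4489)) = √(-1337 + (-40 + 103247/22)) = √(-1337 + 102367/22) = √(72953/22) = √1604966/22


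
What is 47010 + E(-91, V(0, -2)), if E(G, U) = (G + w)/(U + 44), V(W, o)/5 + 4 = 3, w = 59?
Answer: 1833358/39 ≈ 47009.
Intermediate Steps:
V(W, o) = -5 (V(W, o) = -20 + 5*3 = -20 + 15 = -5)
E(G, U) = (59 + G)/(44 + U) (E(G, U) = (G + 59)/(U + 44) = (59 + G)/(44 + U))
47010 + E(-91, V(0, -2)) = 47010 + (59 - 91)/(44 - 5) = 47010 - 32/39 = 1833358/39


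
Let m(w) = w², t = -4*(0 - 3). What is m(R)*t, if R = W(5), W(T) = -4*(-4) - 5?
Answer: 1452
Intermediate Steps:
W(T) = 11 (W(T) = 16 - 5 = 11)
R = 11
t = 12 (t = -4*(-3) = 12)
m(R)*t = 11²*12 = 121*12 = 1452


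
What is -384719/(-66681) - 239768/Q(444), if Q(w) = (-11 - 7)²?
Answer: -440647807/600129 ≈ -734.25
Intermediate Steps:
Q(w) = 324 (Q(w) = (-18)² = 324)
-384719/(-66681) - 239768/Q(444) = -384719/(-66681) - 239768/324 = -384719*(-1/66681) - 239768*1/324 = 384719/66681 - 59942/81 = -440647807/600129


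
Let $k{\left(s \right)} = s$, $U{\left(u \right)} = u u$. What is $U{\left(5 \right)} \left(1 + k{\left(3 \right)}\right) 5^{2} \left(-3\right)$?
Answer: $-7500$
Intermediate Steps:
$U{\left(u \right)} = u^{2}$
$U{\left(5 \right)} \left(1 + k{\left(3 \right)}\right) 5^{2} \left(-3\right) = 5^{2} \left(1 + 3\right) 5^{2} \left(-3\right) = 25 \cdot 4 \cdot 25 \left(-3\right) = 100 \cdot 25 \left(-3\right) = 2500 \left(-3\right) = -7500$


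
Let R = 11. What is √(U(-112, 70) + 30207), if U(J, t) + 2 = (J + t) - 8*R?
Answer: 5*√1203 ≈ 173.42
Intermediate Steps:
U(J, t) = -90 + J + t (U(J, t) = -2 + ((J + t) - 8*11) = -2 + ((J + t) - 88) = -2 + (-88 + J + t) = -90 + J + t)
√(U(-112, 70) + 30207) = √((-90 - 112 + 70) + 30207) = √(-132 + 30207) = √30075 = 5*√1203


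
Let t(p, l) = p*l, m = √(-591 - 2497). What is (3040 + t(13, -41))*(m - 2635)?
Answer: -6605945 + 10028*I*√193 ≈ -6.6059e+6 + 1.3931e+5*I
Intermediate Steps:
m = 4*I*√193 (m = √(-3088) = 4*I*√193 ≈ 55.57*I)
t(p, l) = l*p
(3040 + t(13, -41))*(m - 2635) = (3040 - 41*13)*(4*I*√193 - 2635) = (3040 - 533)*(-2635 + 4*I*√193) = 2507*(-2635 + 4*I*√193) = -6605945 + 10028*I*√193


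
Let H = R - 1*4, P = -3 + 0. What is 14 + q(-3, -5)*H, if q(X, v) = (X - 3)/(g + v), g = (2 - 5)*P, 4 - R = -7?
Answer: 7/2 ≈ 3.5000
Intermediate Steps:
P = -3
R = 11 (R = 4 - 1*(-7) = 4 + 7 = 11)
g = 9 (g = (2 - 5)*(-3) = -3*(-3) = 9)
q(X, v) = (-3 + X)/(9 + v) (q(X, v) = (X - 3)/(9 + v) = (-3 + X)/(9 + v))
H = 7 (H = 11 - 1*4 = 11 - 4 = 7)
14 + q(-3, -5)*H = 14 + ((-3 - 3)/(9 - 5))*7 = 14 + (-6/4)*7 = 14 + ((1/4)*(-6))*7 = 14 - 3/2*7 = 14 - 21/2 = 7/2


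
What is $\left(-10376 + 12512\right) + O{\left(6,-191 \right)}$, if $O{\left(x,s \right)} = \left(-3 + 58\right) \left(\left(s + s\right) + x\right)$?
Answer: $-18544$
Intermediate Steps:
$O{\left(x,s \right)} = 55 x + 110 s$ ($O{\left(x,s \right)} = 55 \left(2 s + x\right) = 55 \left(x + 2 s\right) = 55 x + 110 s$)
$\left(-10376 + 12512\right) + O{\left(6,-191 \right)} = \left(-10376 + 12512\right) + \left(55 \cdot 6 + 110 \left(-191\right)\right) = 2136 + \left(330 - 21010\right) = 2136 - 20680 = -18544$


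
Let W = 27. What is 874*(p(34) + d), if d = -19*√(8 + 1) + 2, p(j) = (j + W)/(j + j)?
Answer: -1607723/34 ≈ -47286.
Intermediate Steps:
p(j) = (27 + j)/(2*j) (p(j) = (j + 27)/(j + j) = (27 + j)/((2*j)) = (27 + j)*(1/(2*j)) = (27 + j)/(2*j))
d = -55 (d = -19*√9 + 2 = -19*3 + 2 = -57 + 2 = -55)
874*(p(34) + d) = 874*((½)*(27 + 34)/34 - 55) = 874*((½)*(1/34)*61 - 55) = 874*(61/68 - 55) = 874*(-3679/68) = -1607723/34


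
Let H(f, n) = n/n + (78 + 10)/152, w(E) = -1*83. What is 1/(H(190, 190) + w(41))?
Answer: -19/1547 ≈ -0.012282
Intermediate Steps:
w(E) = -83
H(f, n) = 30/19 (H(f, n) = 1 + 88*(1/152) = 1 + 11/19 = 30/19)
1/(H(190, 190) + w(41)) = 1/(30/19 - 83) = 1/(-1547/19) = -19/1547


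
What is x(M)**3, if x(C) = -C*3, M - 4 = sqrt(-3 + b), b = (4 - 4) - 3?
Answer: 216 - 1134*I*sqrt(6) ≈ 216.0 - 2777.7*I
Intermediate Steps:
b = -3 (b = 0 - 3 = -3)
M = 4 + I*sqrt(6) (M = 4 + sqrt(-3 - 3) = 4 + sqrt(-6) = 4 + I*sqrt(6) ≈ 4.0 + 2.4495*I)
x(C) = -3*C
x(M)**3 = (-3*(4 + I*sqrt(6)))**3 = (-12 - 3*I*sqrt(6))**3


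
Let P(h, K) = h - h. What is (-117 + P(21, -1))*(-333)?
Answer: 38961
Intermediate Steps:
P(h, K) = 0
(-117 + P(21, -1))*(-333) = (-117 + 0)*(-333) = -117*(-333) = 38961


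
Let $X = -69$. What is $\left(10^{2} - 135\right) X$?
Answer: $2415$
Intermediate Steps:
$\left(10^{2} - 135\right) X = \left(10^{2} - 135\right) \left(-69\right) = \left(100 - 135\right) \left(-69\right) = \left(-35\right) \left(-69\right) = 2415$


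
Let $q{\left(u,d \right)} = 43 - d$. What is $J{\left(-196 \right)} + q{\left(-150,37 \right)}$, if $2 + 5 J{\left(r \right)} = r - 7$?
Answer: $-35$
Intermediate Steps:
$J{\left(r \right)} = - \frac{9}{5} + \frac{r}{5}$ ($J{\left(r \right)} = - \frac{2}{5} + \frac{r - 7}{5} = - \frac{2}{5} + \frac{-7 + r}{5} = - \frac{2}{5} + \left(- \frac{7}{5} + \frac{r}{5}\right) = - \frac{9}{5} + \frac{r}{5}$)
$J{\left(-196 \right)} + q{\left(-150,37 \right)} = \left(- \frac{9}{5} + \frac{1}{5} \left(-196\right)\right) + \left(43 - 37\right) = \left(- \frac{9}{5} - \frac{196}{5}\right) + \left(43 - 37\right) = -41 + 6 = -35$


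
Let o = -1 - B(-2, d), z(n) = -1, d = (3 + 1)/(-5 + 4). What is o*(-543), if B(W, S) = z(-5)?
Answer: 0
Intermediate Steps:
d = -4 (d = 4/(-1) = 4*(-1) = -4)
B(W, S) = -1
o = 0 (o = -1 - 1*(-1) = -1 + 1 = 0)
o*(-543) = 0*(-543) = 0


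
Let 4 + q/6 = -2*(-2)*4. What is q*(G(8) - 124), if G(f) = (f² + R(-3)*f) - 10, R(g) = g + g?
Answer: -8496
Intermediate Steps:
R(g) = 2*g
G(f) = -10 + f² - 6*f (G(f) = (f² + (2*(-3))*f) - 10 = (f² - 6*f) - 10 = -10 + f² - 6*f)
q = 72 (q = -24 + 6*(-2*(-2)*4) = -24 + 6*(4*4) = -24 + 6*16 = -24 + 96 = 72)
q*(G(8) - 124) = 72*((-10 + 8² - 6*8) - 124) = 72*((-10 + 64 - 48) - 124) = 72*(6 - 124) = 72*(-118) = -8496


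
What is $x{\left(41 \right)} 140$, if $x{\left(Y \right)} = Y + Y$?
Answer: $11480$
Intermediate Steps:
$x{\left(Y \right)} = 2 Y$
$x{\left(41 \right)} 140 = 2 \cdot 41 \cdot 140 = 82 \cdot 140 = 11480$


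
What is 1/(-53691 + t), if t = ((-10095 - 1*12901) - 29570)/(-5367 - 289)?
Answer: -2828/151811865 ≈ -1.8628e-5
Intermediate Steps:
t = 26283/2828 (t = ((-10095 - 12901) - 29570)/(-5656) = (-22996 - 29570)*(-1/5656) = -52566*(-1/5656) = 26283/2828 ≈ 9.2939)
1/(-53691 + t) = 1/(-53691 + 26283/2828) = 1/(-151811865/2828) = -2828/151811865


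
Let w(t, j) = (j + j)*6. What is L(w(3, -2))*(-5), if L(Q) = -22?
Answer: 110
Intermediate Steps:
w(t, j) = 12*j (w(t, j) = (2*j)*6 = 12*j)
L(w(3, -2))*(-5) = -22*(-5) = 110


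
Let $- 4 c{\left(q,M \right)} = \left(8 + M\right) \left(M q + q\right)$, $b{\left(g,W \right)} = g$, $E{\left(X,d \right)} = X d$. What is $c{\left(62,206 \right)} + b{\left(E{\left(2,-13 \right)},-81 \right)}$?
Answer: $-686645$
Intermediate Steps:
$c{\left(q,M \right)} = - \frac{\left(8 + M\right) \left(q + M q\right)}{4}$ ($c{\left(q,M \right)} = - \frac{\left(8 + M\right) \left(M q + q\right)}{4} = - \frac{\left(8 + M\right) \left(q + M q\right)}{4}$)
$c{\left(62,206 \right)} + b{\left(E{\left(2,-13 \right)},-81 \right)} = \left(- \frac{1}{4}\right) 62 \left(8 + 206^{2} + 9 \cdot 206\right) + 2 \left(-13\right) = \left(- \frac{1}{4}\right) 62 \left(8 + 42436 + 1854\right) - 26 = \left(- \frac{1}{4}\right) 62 \cdot 44298 - 26 = -686619 - 26 = -686645$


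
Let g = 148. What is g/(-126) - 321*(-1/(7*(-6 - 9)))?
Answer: -1333/315 ≈ -4.2317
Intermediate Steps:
g/(-126) - 321*(-1/(7*(-6 - 9))) = 148/(-126) - 321*(-1/(7*(-6 - 9))) = 148*(-1/126) - 321/((-15*(-7))) = -74/63 - 321/105 = -74/63 - 321*1/105 = -74/63 - 107/35 = -1333/315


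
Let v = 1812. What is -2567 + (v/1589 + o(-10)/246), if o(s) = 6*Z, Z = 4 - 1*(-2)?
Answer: -167153657/65149 ≈ -2565.7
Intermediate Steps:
Z = 6 (Z = 4 + 2 = 6)
o(s) = 36 (o(s) = 6*6 = 36)
-2567 + (v/1589 + o(-10)/246) = -2567 + (1812/1589 + 36/246) = -2567 + (1812*(1/1589) + 36*(1/246)) = -2567 + (1812/1589 + 6/41) = -2567 + 83826/65149 = -167153657/65149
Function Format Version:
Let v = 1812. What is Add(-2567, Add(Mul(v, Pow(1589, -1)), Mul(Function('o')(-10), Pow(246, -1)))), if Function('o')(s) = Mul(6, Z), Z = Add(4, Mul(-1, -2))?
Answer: Rational(-167153657, 65149) ≈ -2565.7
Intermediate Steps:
Z = 6 (Z = Add(4, 2) = 6)
Function('o')(s) = 36 (Function('o')(s) = Mul(6, 6) = 36)
Add(-2567, Add(Mul(v, Pow(1589, -1)), Mul(Function('o')(-10), Pow(246, -1)))) = Add(-2567, Add(Mul(1812, Pow(1589, -1)), Mul(36, Pow(246, -1)))) = Add(-2567, Add(Mul(1812, Rational(1, 1589)), Mul(36, Rational(1, 246)))) = Add(-2567, Add(Rational(1812, 1589), Rational(6, 41))) = Add(-2567, Rational(83826, 65149)) = Rational(-167153657, 65149)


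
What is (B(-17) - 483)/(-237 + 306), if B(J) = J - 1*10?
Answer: -170/23 ≈ -7.3913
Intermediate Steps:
B(J) = -10 + J (B(J) = J - 10 = -10 + J)
(B(-17) - 483)/(-237 + 306) = ((-10 - 17) - 483)/(-237 + 306) = (-27 - 483)/69 = -510*1/69 = -170/23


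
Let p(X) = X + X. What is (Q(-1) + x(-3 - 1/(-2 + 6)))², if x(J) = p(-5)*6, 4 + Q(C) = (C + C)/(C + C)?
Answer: 3969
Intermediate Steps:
p(X) = 2*X
Q(C) = -3 (Q(C) = -4 + (C + C)/(C + C) = -4 + (2*C)/((2*C)) = -4 + (2*C)*(1/(2*C)) = -4 + 1 = -3)
x(J) = -60 (x(J) = (2*(-5))*6 = -10*6 = -60)
(Q(-1) + x(-3 - 1/(-2 + 6)))² = (-3 - 60)² = (-63)² = 3969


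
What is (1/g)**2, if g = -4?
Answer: 1/16 ≈ 0.062500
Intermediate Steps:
(1/g)**2 = (1/(-4))**2 = (-1/4)**2 = 1/16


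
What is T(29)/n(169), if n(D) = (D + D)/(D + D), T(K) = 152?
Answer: 152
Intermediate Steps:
n(D) = 1 (n(D) = (2*D)/((2*D)) = (2*D)*(1/(2*D)) = 1)
T(29)/n(169) = 152/1 = 152*1 = 152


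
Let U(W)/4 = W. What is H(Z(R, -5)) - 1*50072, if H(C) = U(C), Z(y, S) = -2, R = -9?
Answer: -50080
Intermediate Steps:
U(W) = 4*W
H(C) = 4*C
H(Z(R, -5)) - 1*50072 = 4*(-2) - 1*50072 = -8 - 50072 = -50080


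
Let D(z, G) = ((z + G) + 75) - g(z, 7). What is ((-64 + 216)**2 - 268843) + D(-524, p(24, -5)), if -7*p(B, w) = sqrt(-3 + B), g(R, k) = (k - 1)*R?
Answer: -243044 - sqrt(21)/7 ≈ -2.4304e+5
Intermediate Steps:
g(R, k) = R*(-1 + k) (g(R, k) = (-1 + k)*R = R*(-1 + k))
p(B, w) = -sqrt(-3 + B)/7
D(z, G) = 75 + G - 5*z (D(z, G) = ((z + G) + 75) - z*(-1 + 7) = ((G + z) + 75) - z*6 = (75 + G + z) - 6*z = 75 + G - 5*z)
((-64 + 216)**2 - 268843) + D(-524, p(24, -5)) = ((-64 + 216)**2 - 268843) + (75 - sqrt(-3 + 24)/7 - 5*(-524)) = (152**2 - 268843) + (75 - sqrt(21)/7 + 2620) = (23104 - 268843) + (2695 - sqrt(21)/7) = -245739 + (2695 - sqrt(21)/7) = -243044 - sqrt(21)/7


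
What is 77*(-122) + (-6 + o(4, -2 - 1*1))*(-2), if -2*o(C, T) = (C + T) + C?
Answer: -9377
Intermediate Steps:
o(C, T) = -C - T/2 (o(C, T) = -((C + T) + C)/2 = -(T + 2*C)/2 = -C - T/2)
77*(-122) + (-6 + o(4, -2 - 1*1))*(-2) = 77*(-122) + (-6 + (-1*4 - (-2 - 1*1)/2))*(-2) = -9394 + (-6 + (-4 - (-2 - 1)/2))*(-2) = -9394 + (-6 + (-4 - ½*(-3)))*(-2) = -9394 + (-6 + (-4 + 3/2))*(-2) = -9394 + (-6 - 5/2)*(-2) = -9394 - 17/2*(-2) = -9394 + 17 = -9377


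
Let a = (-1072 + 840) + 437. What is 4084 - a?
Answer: 3879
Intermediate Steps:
a = 205 (a = -232 + 437 = 205)
4084 - a = 4084 - 1*205 = 4084 - 205 = 3879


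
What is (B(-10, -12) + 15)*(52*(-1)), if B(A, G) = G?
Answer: -156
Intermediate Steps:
(B(-10, -12) + 15)*(52*(-1)) = (-12 + 15)*(52*(-1)) = 3*(-52) = -156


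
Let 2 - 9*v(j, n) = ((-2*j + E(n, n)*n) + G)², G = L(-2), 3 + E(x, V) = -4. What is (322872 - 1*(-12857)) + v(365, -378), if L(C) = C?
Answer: -641833/9 ≈ -71315.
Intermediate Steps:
E(x, V) = -7 (E(x, V) = -3 - 4 = -7)
G = -2
v(j, n) = 2/9 - (-2 - 7*n - 2*j)²/9 (v(j, n) = 2/9 - ((-2*j - 7*n) - 2)²/9 = 2/9 - ((-7*n - 2*j) - 2)²/9 = 2/9 - (-2 - 7*n - 2*j)²/9)
(322872 - 1*(-12857)) + v(365, -378) = (322872 - 1*(-12857)) + (2/9 - (2 + 2*365 + 7*(-378))²/9) = (322872 + 12857) + (2/9 - (2 + 730 - 2646)²/9) = 335729 + (2/9 - ⅑*(-1914)²) = 335729 + (2/9 - ⅑*3663396) = 335729 + (2/9 - 407044) = 335729 - 3663394/9 = -641833/9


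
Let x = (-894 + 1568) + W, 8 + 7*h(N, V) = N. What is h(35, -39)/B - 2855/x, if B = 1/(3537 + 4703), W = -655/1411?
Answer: 211407671485/6652513 ≈ 31779.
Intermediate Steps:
W = -655/1411 (W = -655*1/1411 = -655/1411 ≈ -0.46421)
B = 1/8240 ≈ 0.00012136
h(N, V) = -8/7 + N/7
x = 950359/1411 (x = (-894 + 1568) - 655/1411 = 674 - 655/1411 = 950359/1411 ≈ 673.54)
h(35, -39)/B - 2855/x = (-8/7 + (⅐)*35)/(1/8240) - 2855/950359/1411 = (-8/7 + 5)*8240 - 2855*1411/950359 = (27/7)*8240 - 4028405/950359 = 222480/7 - 4028405/950359 = 211407671485/6652513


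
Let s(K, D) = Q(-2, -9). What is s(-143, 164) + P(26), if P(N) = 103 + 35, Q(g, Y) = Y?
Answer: 129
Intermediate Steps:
s(K, D) = -9
P(N) = 138
s(-143, 164) + P(26) = -9 + 138 = 129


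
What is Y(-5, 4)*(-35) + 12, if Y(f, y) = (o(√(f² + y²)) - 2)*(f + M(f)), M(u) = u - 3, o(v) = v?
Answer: -898 + 455*√41 ≈ 2015.4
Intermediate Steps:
M(u) = -3 + u
Y(f, y) = (-3 + 2*f)*(-2 + √(f² + y²)) (Y(f, y) = (√(f² + y²) - 2)*(f + (-3 + f)) = (-2 + √(f² + y²))*(-3 + 2*f) = (-3 + 2*f)*(-2 + √(f² + y²)))
Y(-5, 4)*(-35) + 12 = (6 - 4*(-5) - 5*√((-5)² + 4²) + √((-5)² + 4²)*(-3 - 5))*(-35) + 12 = (6 + 20 - 5*√(25 + 16) + √(25 + 16)*(-8))*(-35) + 12 = (6 + 20 - 5*√41 + √41*(-8))*(-35) + 12 = (6 + 20 - 5*√41 - 8*√41)*(-35) + 12 = (26 - 13*√41)*(-35) + 12 = (-910 + 455*√41) + 12 = -898 + 455*√41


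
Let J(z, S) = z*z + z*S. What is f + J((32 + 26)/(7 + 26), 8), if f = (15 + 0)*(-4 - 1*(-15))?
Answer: 198361/1089 ≈ 182.15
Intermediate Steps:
J(z, S) = z² + S*z
f = 165 (f = 15*(-4 + 15) = 15*11 = 165)
f + J((32 + 26)/(7 + 26), 8) = 165 + ((32 + 26)/(7 + 26))*(8 + (32 + 26)/(7 + 26)) = 165 + (58/33)*(8 + 58/33) = 165 + (58*(1/33))*(8 + 58*(1/33)) = 165 + 58*(8 + 58/33)/33 = 165 + (58/33)*(322/33) = 165 + 18676/1089 = 198361/1089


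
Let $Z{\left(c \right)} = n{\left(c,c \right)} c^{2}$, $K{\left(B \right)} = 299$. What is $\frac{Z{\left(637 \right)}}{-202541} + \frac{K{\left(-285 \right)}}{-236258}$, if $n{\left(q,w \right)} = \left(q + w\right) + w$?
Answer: $- \frac{183200316019981}{47851931578} \approx -3828.5$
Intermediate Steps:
$n{\left(q,w \right)} = q + 2 w$
$Z{\left(c \right)} = 3 c^{3}$ ($Z{\left(c \right)} = \left(c + 2 c\right) c^{2} = 3 c c^{2} = 3 c^{3}$)
$\frac{Z{\left(637 \right)}}{-202541} + \frac{K{\left(-285 \right)}}{-236258} = \frac{3 \cdot 637^{3}}{-202541} + \frac{299}{-236258} = 3 \cdot 258474853 \left(- \frac{1}{202541}\right) + 299 \left(- \frac{1}{236258}\right) = 775424559 \left(- \frac{1}{202541}\right) - \frac{299}{236258} = - \frac{775424559}{202541} - \frac{299}{236258} = - \frac{183200316019981}{47851931578}$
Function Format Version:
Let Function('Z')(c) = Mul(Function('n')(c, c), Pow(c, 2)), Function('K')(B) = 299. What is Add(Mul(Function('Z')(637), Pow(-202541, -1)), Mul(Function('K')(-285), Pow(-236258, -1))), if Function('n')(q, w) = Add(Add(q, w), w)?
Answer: Rational(-183200316019981, 47851931578) ≈ -3828.5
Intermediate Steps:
Function('n')(q, w) = Add(q, Mul(2, w))
Function('Z')(c) = Mul(3, Pow(c, 3)) (Function('Z')(c) = Mul(Add(c, Mul(2, c)), Pow(c, 2)) = Mul(Mul(3, c), Pow(c, 2)) = Mul(3, Pow(c, 3)))
Add(Mul(Function('Z')(637), Pow(-202541, -1)), Mul(Function('K')(-285), Pow(-236258, -1))) = Add(Mul(Mul(3, Pow(637, 3)), Pow(-202541, -1)), Mul(299, Pow(-236258, -1))) = Add(Mul(Mul(3, 258474853), Rational(-1, 202541)), Mul(299, Rational(-1, 236258))) = Add(Mul(775424559, Rational(-1, 202541)), Rational(-299, 236258)) = Add(Rational(-775424559, 202541), Rational(-299, 236258)) = Rational(-183200316019981, 47851931578)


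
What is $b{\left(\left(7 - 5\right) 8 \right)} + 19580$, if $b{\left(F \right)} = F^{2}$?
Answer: $19836$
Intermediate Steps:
$b{\left(\left(7 - 5\right) 8 \right)} + 19580 = \left(\left(7 - 5\right) 8\right)^{2} + 19580 = \left(2 \cdot 8\right)^{2} + 19580 = 16^{2} + 19580 = 256 + 19580 = 19836$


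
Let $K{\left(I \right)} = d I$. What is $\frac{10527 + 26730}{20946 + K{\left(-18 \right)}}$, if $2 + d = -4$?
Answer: $\frac{1129}{638} \approx 1.7696$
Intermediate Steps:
$d = -6$ ($d = -2 - 4 = -6$)
$K{\left(I \right)} = - 6 I$
$\frac{10527 + 26730}{20946 + K{\left(-18 \right)}} = \frac{10527 + 26730}{20946 - -108} = \frac{37257}{20946 + 108} = \frac{37257}{21054} = 37257 \cdot \frac{1}{21054} = \frac{1129}{638}$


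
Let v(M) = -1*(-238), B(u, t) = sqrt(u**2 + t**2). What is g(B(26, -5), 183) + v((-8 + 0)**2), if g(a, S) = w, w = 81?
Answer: 319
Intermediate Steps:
B(u, t) = sqrt(t**2 + u**2)
g(a, S) = 81
v(M) = 238
g(B(26, -5), 183) + v((-8 + 0)**2) = 81 + 238 = 319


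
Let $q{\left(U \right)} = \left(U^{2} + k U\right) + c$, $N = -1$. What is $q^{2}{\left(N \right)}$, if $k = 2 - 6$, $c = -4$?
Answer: $1$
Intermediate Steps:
$k = -4$ ($k = 2 - 6 = -4$)
$q{\left(U \right)} = -4 + U^{2} - 4 U$ ($q{\left(U \right)} = \left(U^{2} - 4 U\right) - 4 = -4 + U^{2} - 4 U$)
$q^{2}{\left(N \right)} = \left(-4 + \left(-1\right)^{2} - -4\right)^{2} = \left(-4 + 1 + 4\right)^{2} = 1^{2} = 1$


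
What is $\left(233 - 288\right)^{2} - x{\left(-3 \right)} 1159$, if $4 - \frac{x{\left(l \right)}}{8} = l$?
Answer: $-61879$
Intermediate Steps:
$x{\left(l \right)} = 32 - 8 l$
$\left(233 - 288\right)^{2} - x{\left(-3 \right)} 1159 = \left(233 - 288\right)^{2} - \left(32 - -24\right) 1159 = \left(-55\right)^{2} - \left(32 + 24\right) 1159 = 3025 - 56 \cdot 1159 = 3025 - 64904 = -61879$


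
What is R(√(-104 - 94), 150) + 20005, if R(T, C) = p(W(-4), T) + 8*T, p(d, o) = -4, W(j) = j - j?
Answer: 20001 + 24*I*√22 ≈ 20001.0 + 112.57*I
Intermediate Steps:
W(j) = 0
R(T, C) = -4 + 8*T
R(√(-104 - 94), 150) + 20005 = (-4 + 8*√(-104 - 94)) + 20005 = (-4 + 8*√(-198)) + 20005 = (-4 + 8*(3*I*√22)) + 20005 = (-4 + 24*I*√22) + 20005 = 20001 + 24*I*√22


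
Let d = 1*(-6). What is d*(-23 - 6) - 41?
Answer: 133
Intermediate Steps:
d = -6
d*(-23 - 6) - 41 = -6*(-23 - 6) - 41 = -6*(-29) - 41 = 174 - 41 = 133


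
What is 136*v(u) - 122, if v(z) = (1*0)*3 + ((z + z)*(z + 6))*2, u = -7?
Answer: 3686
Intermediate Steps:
v(z) = 4*z*(6 + z) (v(z) = 0*3 + ((2*z)*(6 + z))*2 = 0 + (2*z*(6 + z))*2 = 0 + 4*z*(6 + z) = 4*z*(6 + z))
136*v(u) - 122 = 136*(4*(-7)*(6 - 7)) - 122 = 136*(4*(-7)*(-1)) - 122 = 136*28 - 122 = 3808 - 122 = 3686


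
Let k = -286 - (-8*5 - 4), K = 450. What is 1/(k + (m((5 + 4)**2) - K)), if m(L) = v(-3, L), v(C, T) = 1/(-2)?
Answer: -2/1385 ≈ -0.0014440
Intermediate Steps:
v(C, T) = -1/2
m(L) = -1/2
k = -242 (k = -286 - (-40 - 4) = -286 - 1*(-44) = -286 + 44 = -242)
1/(k + (m((5 + 4)**2) - K)) = 1/(-242 + (-1/2 - 1*450)) = 1/(-242 + (-1/2 - 450)) = 1/(-242 - 901/2) = 1/(-1385/2) = -2/1385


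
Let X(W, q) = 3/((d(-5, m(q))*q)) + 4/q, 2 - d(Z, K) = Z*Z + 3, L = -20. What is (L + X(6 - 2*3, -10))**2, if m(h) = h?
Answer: 28100601/67600 ≈ 415.69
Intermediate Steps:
d(Z, K) = -1 - Z**2 (d(Z, K) = 2 - (Z*Z + 3) = 2 - (Z**2 + 3) = 2 - (3 + Z**2) = 2 + (-3 - Z**2) = -1 - Z**2)
X(W, q) = 101/(26*q) (X(W, q) = 3/(((-1 - 1*(-5)**2)*q)) + 4/q = 3/(((-1 - 1*25)*q)) + 4/q = 3/(((-1 - 25)*q)) + 4/q = 3/((-26*q)) + 4/q = 3*(-1/(26*q)) + 4/q = -3/(26*q) + 4/q = 101/(26*q))
(L + X(6 - 2*3, -10))**2 = (-20 + (101/26)/(-10))**2 = (-20 + (101/26)*(-1/10))**2 = (-20 - 101/260)**2 = (-5301/260)**2 = 28100601/67600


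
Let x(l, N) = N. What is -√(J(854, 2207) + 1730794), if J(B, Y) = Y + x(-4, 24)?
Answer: -5*√69321 ≈ -1316.4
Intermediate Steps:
J(B, Y) = 24 + Y (J(B, Y) = Y + 24 = 24 + Y)
-√(J(854, 2207) + 1730794) = -√((24 + 2207) + 1730794) = -√(2231 + 1730794) = -√1733025 = -5*√69321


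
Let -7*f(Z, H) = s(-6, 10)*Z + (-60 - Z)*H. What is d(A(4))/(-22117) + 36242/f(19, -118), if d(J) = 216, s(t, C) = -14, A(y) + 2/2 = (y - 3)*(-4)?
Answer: -2806453147/100145776 ≈ -28.024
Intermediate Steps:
A(y) = 11 - 4*y (A(y) = -1 + (y - 3)*(-4) = -1 + (-3 + y)*(-4) = -1 + (12 - 4*y) = 11 - 4*y)
f(Z, H) = 2*Z - H*(-60 - Z)/7 (f(Z, H) = -(-14*Z + (-60 - Z)*H)/7 = -(-14*Z + H*(-60 - Z))/7 = 2*Z - H*(-60 - Z)/7)
d(A(4))/(-22117) + 36242/f(19, -118) = 216/(-22117) + 36242/(2*19 + (60/7)*(-118) + (1/7)*(-118)*19) = 216*(-1/22117) + 36242/(38 - 7080/7 - 2242/7) = -216/22117 + 36242/(-9056/7) = -216/22117 + 36242*(-7/9056) = -216/22117 - 126847/4528 = -2806453147/100145776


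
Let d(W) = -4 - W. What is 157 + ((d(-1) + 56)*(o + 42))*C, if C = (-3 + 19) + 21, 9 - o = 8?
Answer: 84480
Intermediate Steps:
o = 1 (o = 9 - 1*8 = 9 - 8 = 1)
C = 37 (C = 16 + 21 = 37)
157 + ((d(-1) + 56)*(o + 42))*C = 157 + (((-4 - 1*(-1)) + 56)*(1 + 42))*37 = 157 + (((-4 + 1) + 56)*43)*37 = 157 + ((-3 + 56)*43)*37 = 157 + (53*43)*37 = 157 + 2279*37 = 157 + 84323 = 84480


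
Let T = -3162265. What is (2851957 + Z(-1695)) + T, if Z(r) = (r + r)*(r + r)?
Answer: 11181792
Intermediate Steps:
Z(r) = 4*r² (Z(r) = (2*r)*(2*r) = 4*r²)
(2851957 + Z(-1695)) + T = (2851957 + 4*(-1695)²) - 3162265 = (2851957 + 4*2873025) - 3162265 = (2851957 + 11492100) - 3162265 = 14344057 - 3162265 = 11181792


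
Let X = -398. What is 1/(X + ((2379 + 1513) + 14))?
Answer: 1/3508 ≈ 0.00028506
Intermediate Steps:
1/(X + ((2379 + 1513) + 14)) = 1/(-398 + ((2379 + 1513) + 14)) = 1/(-398 + (3892 + 14)) = 1/(-398 + 3906) = 1/3508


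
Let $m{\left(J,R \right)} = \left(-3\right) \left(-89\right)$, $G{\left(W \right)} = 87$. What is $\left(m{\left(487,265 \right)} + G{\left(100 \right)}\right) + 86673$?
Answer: $87027$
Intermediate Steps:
$m{\left(J,R \right)} = 267$
$\left(m{\left(487,265 \right)} + G{\left(100 \right)}\right) + 86673 = \left(267 + 87\right) + 86673 = 354 + 86673 = 87027$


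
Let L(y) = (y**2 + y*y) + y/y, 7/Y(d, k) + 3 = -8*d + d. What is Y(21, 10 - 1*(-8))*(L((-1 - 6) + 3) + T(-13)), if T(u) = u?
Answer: -14/15 ≈ -0.93333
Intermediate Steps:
Y(d, k) = 7/(-3 - 7*d) (Y(d, k) = 7/(-3 + (-8*d + d)) = 7/(-3 - 7*d))
L(y) = 1 + 2*y**2 (L(y) = (y**2 + y**2) + 1 = 2*y**2 + 1 = 1 + 2*y**2)
Y(21, 10 - 1*(-8))*(L((-1 - 6) + 3) + T(-13)) = (-7/(3 + 7*21))*((1 + 2*((-1 - 6) + 3)**2) - 13) = (-7/(3 + 147))*((1 + 2*(-7 + 3)**2) - 13) = (-7/150)*((1 + 2*(-4)**2) - 13) = (-7*1/150)*((1 + 2*16) - 13) = -7*((1 + 32) - 13)/150 = -7*(33 - 13)/150 = -7/150*20 = -14/15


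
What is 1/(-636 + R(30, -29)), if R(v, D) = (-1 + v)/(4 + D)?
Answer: -25/15929 ≈ -0.0015695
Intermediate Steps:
R(v, D) = (-1 + v)/(4 + D)
1/(-636 + R(30, -29)) = 1/(-636 + (-1 + 30)/(4 - 29)) = 1/(-636 + 29/(-25)) = 1/(-636 - 1/25*29) = 1/(-636 - 29/25) = 1/(-15929/25) = -25/15929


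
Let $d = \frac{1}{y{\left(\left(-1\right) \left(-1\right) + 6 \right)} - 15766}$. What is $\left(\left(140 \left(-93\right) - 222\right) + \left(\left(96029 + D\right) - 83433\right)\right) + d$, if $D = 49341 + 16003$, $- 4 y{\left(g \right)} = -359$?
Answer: $\frac{4056888086}{62705} \approx 64698.0$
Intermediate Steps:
$y{\left(g \right)} = \frac{359}{4}$ ($y{\left(g \right)} = \left(- \frac{1}{4}\right) \left(-359\right) = \frac{359}{4}$)
$D = 65344$
$d = - \frac{4}{62705}$ ($d = \frac{1}{\frac{359}{4} - 15766} = \frac{1}{- \frac{62705}{4}} = - \frac{4}{62705} \approx -6.3791 \cdot 10^{-5}$)
$\left(\left(140 \left(-93\right) - 222\right) + \left(\left(96029 + D\right) - 83433\right)\right) + d = \left(\left(140 \left(-93\right) - 222\right) + \left(\left(96029 + 65344\right) - 83433\right)\right) - \frac{4}{62705} = \left(\left(-13020 - 222\right) + \left(161373 - 83433\right)\right) - \frac{4}{62705} = \left(-13242 + 77940\right) - \frac{4}{62705} = 64698 - \frac{4}{62705} = \frac{4056888086}{62705}$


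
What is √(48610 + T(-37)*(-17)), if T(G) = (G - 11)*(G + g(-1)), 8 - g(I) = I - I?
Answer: √24946 ≈ 157.94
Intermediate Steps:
g(I) = 8 (g(I) = 8 - (I - I) = 8 - 1*0 = 8 + 0 = 8)
T(G) = (-11 + G)*(8 + G) (T(G) = (G - 11)*(G + 8) = (-11 + G)*(8 + G))
√(48610 + T(-37)*(-17)) = √(48610 + (-88 + (-37)² - 3*(-37))*(-17)) = √(48610 + (-88 + 1369 + 111)*(-17)) = √(48610 + 1392*(-17)) = √(48610 - 23664) = √24946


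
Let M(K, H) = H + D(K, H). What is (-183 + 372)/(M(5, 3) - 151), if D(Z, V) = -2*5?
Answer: -189/158 ≈ -1.1962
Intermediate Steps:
D(Z, V) = -10
M(K, H) = -10 + H (M(K, H) = H - 10 = -10 + H)
(-183 + 372)/(M(5, 3) - 151) = (-183 + 372)/((-10 + 3) - 151) = 189/(-7 - 151) = 189/(-158) = 189*(-1/158) = -189/158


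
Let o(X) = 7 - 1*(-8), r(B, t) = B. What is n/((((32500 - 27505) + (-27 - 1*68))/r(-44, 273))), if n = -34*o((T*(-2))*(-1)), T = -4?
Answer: 1122/245 ≈ 4.5796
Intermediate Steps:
o(X) = 15 (o(X) = 7 + 8 = 15)
n = -510 (n = -34*15 = -510)
n/((((32500 - 27505) + (-27 - 1*68))/r(-44, 273))) = -510*(-44/((32500 - 27505) + (-27 - 1*68))) = -510*(-44/(4995 + (-27 - 68))) = -510*(-44/(4995 - 95)) = -510/(4900*(-1/44)) = -510/(-1225/11) = -510*(-11/1225) = 1122/245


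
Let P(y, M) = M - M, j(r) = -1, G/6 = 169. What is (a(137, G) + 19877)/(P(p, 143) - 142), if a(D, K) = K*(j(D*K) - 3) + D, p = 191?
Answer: -7979/71 ≈ -112.38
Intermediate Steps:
G = 1014 (G = 6*169 = 1014)
P(y, M) = 0
a(D, K) = D - 4*K (a(D, K) = K*(-1 - 3) + D = K*(-4) + D = -4*K + D = D - 4*K)
(a(137, G) + 19877)/(P(p, 143) - 142) = ((137 - 4*1014) + 19877)/(0 - 142) = ((137 - 4056) + 19877)/(-142) = (-3919 + 19877)*(-1/142) = 15958*(-1/142) = -7979/71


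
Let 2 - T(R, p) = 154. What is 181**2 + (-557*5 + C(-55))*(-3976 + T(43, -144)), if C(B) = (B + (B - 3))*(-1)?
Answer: 11062777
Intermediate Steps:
T(R, p) = -152 (T(R, p) = 2 - 1*154 = 2 - 154 = -152)
C(B) = 3 - 2*B (C(B) = (B + (-3 + B))*(-1) = (-3 + 2*B)*(-1) = 3 - 2*B)
181**2 + (-557*5 + C(-55))*(-3976 + T(43, -144)) = 181**2 + (-557*5 + (3 - 2*(-55)))*(-3976 - 152) = 32761 + (-2785 + (3 + 110))*(-4128) = 32761 + (-2785 + 113)*(-4128) = 32761 - 2672*(-4128) = 32761 + 11030016 = 11062777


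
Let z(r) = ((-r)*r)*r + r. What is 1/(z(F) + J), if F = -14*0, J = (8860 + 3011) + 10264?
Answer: 1/22135 ≈ 4.5177e-5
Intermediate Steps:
J = 22135 (J = 11871 + 10264 = 22135)
F = 0
z(r) = r - r³ (z(r) = (-r²)*r + r = -r³ + r = r - r³)
1/(z(F) + J) = 1/((0 - 1*0³) + 22135) = 1/((0 - 1*0) + 22135) = 1/((0 + 0) + 22135) = 1/(0 + 22135) = 1/22135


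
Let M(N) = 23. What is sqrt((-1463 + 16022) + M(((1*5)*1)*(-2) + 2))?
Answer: sqrt(14582) ≈ 120.76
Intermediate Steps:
sqrt((-1463 + 16022) + M(((1*5)*1)*(-2) + 2)) = sqrt((-1463 + 16022) + 23) = sqrt(14559 + 23) = sqrt(14582)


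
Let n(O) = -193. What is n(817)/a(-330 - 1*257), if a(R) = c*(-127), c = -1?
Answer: -193/127 ≈ -1.5197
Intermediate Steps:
a(R) = 127 (a(R) = -1*(-127) = 127)
n(817)/a(-330 - 1*257) = -193/127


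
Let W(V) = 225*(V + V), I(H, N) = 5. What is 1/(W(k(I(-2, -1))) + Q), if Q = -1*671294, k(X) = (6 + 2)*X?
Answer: -1/653294 ≈ -1.5307e-6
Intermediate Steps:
k(X) = 8*X
W(V) = 450*V (W(V) = 225*(2*V) = 450*V)
Q = -671294
1/(W(k(I(-2, -1))) + Q) = 1/(450*(8*5) - 671294) = 1/(450*40 - 671294) = 1/(18000 - 671294) = 1/(-653294) = -1/653294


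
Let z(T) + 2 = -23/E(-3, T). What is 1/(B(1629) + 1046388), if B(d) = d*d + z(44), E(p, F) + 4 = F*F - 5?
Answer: 1927/7129952006 ≈ 2.7027e-7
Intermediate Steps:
E(p, F) = -9 + F**2 (E(p, F) = -4 + (F*F - 5) = -4 + (F**2 - 5) = -4 + (-5 + F**2) = -9 + F**2)
z(T) = -2 - 23/(-9 + T**2)
B(d) = -3877/1927 + d**2 (B(d) = d*d + (-5 - 2*44**2)/(-9 + 44**2) = d**2 + (-5 - 2*1936)/(-9 + 1936) = d**2 + (-5 - 3872)/1927 = d**2 + (1/1927)*(-3877) = d**2 - 3877/1927 = -3877/1927 + d**2)
1/(B(1629) + 1046388) = 1/((-3877/1927 + 1629**2) + 1046388) = 1/((-3877/1927 + 2653641) + 1046388) = 1/(5113562330/1927 + 1046388) = 1/(7129952006/1927) = 1927/7129952006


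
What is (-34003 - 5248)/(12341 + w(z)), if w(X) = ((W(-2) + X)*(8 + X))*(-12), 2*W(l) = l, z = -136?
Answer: 39251/198091 ≈ 0.19815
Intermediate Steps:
W(l) = l/2
w(X) = -12*(-1 + X)*(8 + X) (w(X) = (((1/2)*(-2) + X)*(8 + X))*(-12) = ((-1 + X)*(8 + X))*(-12) = -12*(-1 + X)*(8 + X))
(-34003 - 5248)/(12341 + w(z)) = (-34003 - 5248)/(12341 + (96 - 84*(-136) - 12*(-136)**2)) = -39251/(12341 + (96 + 11424 - 12*18496)) = -39251/(12341 + (96 + 11424 - 221952)) = -39251/(12341 - 210432) = -39251/(-198091) = -39251*(-1/198091) = 39251/198091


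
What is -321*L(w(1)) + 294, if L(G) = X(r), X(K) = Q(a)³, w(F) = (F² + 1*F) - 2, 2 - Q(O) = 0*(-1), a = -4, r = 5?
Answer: -2274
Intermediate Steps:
Q(O) = 2 (Q(O) = 2 - 0*(-1) = 2 - 1*0 = 2 + 0 = 2)
w(F) = -2 + F + F² (w(F) = (F² + F) - 2 = (F + F²) - 2 = -2 + F + F²)
X(K) = 8 (X(K) = 2³ = 8)
L(G) = 8
-321*L(w(1)) + 294 = -321*8 + 294 = -2568 + 294 = -2274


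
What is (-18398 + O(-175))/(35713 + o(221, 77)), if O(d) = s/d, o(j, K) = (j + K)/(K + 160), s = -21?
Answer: -109007439/211606975 ≈ -0.51514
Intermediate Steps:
o(j, K) = (K + j)/(160 + K)
O(d) = -21/d
(-18398 + O(-175))/(35713 + o(221, 77)) = (-18398 - 21/(-175))/(35713 + (77 + 221)/(160 + 77)) = (-18398 - 21*(-1/175))/(35713 + 298/237) = (-18398 + 3/25)/(35713 + (1/237)*298) = -459947/(25*(35713 + 298/237)) = -459947/(25*8464279/237) = -459947/25*237/8464279 = -109007439/211606975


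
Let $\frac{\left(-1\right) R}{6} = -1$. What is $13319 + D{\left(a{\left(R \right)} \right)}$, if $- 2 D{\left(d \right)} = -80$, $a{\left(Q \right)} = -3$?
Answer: $13359$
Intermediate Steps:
$R = 6$ ($R = \left(-6\right) \left(-1\right) = 6$)
$D{\left(d \right)} = 40$ ($D{\left(d \right)} = \left(- \frac{1}{2}\right) \left(-80\right) = 40$)
$13319 + D{\left(a{\left(R \right)} \right)} = 13319 + 40 = 13359$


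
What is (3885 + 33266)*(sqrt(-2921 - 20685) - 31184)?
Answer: -1158516784 + 37151*I*sqrt(23606) ≈ -1.1585e+9 + 5.708e+6*I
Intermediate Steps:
(3885 + 33266)*(sqrt(-2921 - 20685) - 31184) = 37151*(sqrt(-23606) - 31184) = 37151*(I*sqrt(23606) - 31184) = 37151*(-31184 + I*sqrt(23606)) = -1158516784 + 37151*I*sqrt(23606)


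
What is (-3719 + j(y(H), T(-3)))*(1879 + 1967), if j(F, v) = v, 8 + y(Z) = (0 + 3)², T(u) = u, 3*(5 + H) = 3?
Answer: -14314812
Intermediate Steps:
H = -4 (H = -5 + (⅓)*3 = -5 + 1 = -4)
y(Z) = 1 (y(Z) = -8 + (0 + 3)² = -8 + 3² = -8 + 9 = 1)
(-3719 + j(y(H), T(-3)))*(1879 + 1967) = (-3719 - 3)*(1879 + 1967) = -3722*3846 = -14314812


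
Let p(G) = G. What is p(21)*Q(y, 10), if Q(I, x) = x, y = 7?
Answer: 210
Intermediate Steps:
p(21)*Q(y, 10) = 21*10 = 210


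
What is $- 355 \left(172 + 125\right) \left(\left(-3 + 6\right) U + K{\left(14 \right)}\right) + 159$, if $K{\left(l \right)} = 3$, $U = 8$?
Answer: $-2846586$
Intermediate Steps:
$- 355 \left(172 + 125\right) \left(\left(-3 + 6\right) U + K{\left(14 \right)}\right) + 159 = - 355 \left(172 + 125\right) \left(\left(-3 + 6\right) 8 + 3\right) + 159 = - 355 \cdot 297 \left(3 \cdot 8 + 3\right) + 159 = - 355 \cdot 297 \left(24 + 3\right) + 159 = - 355 \cdot 297 \cdot 27 + 159 = \left(-355\right) 8019 + 159 = -2846745 + 159 = -2846586$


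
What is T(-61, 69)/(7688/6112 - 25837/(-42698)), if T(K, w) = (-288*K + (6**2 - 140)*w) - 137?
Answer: 167265572180/30386123 ≈ 5504.7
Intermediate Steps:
T(K, w) = -137 - 288*K - 104*w (T(K, w) = (-288*K + (36 - 140)*w) - 137 = (-288*K - 104*w) - 137 = -137 - 288*K - 104*w)
T(-61, 69)/(7688/6112 - 25837/(-42698)) = (-137 - 288*(-61) - 104*69)/(7688/6112 - 25837/(-42698)) = (-137 + 17568 - 7176)/(7688*(1/6112) - 25837*(-1/42698)) = 10255/(961/764 + 25837/42698) = 10255/(30386123/16310636) = 10255*(16310636/30386123) = 167265572180/30386123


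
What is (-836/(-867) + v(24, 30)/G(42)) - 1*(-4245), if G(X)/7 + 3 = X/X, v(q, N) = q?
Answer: 25758353/6069 ≈ 4244.3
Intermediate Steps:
G(X) = -14 (G(X) = -21 + 7*(X/X) = -21 + 7*1 = -21 + 7 = -14)
(-836/(-867) + v(24, 30)/G(42)) - 1*(-4245) = (-836/(-867) + 24/(-14)) - 1*(-4245) = (-836*(-1/867) + 24*(-1/14)) + 4245 = (836/867 - 12/7) + 4245 = -4552/6069 + 4245 = 25758353/6069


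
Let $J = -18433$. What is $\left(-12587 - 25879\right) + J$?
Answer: $-56899$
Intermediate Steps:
$\left(-12587 - 25879\right) + J = \left(-12587 - 25879\right) - 18433 = -38466 - 18433 = -56899$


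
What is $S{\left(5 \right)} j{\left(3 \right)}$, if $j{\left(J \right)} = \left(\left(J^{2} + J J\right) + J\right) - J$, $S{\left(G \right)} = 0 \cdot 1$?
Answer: $0$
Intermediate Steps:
$S{\left(G \right)} = 0$
$j{\left(J \right)} = 2 J^{2}$ ($j{\left(J \right)} = \left(\left(J^{2} + J^{2}\right) + J\right) - J = \left(2 J^{2} + J\right) - J = \left(J + 2 J^{2}\right) - J = 2 J^{2}$)
$S{\left(5 \right)} j{\left(3 \right)} = 0 \cdot 2 \cdot 3^{2} = 0 \cdot 2 \cdot 9 = 0 \cdot 18 = 0$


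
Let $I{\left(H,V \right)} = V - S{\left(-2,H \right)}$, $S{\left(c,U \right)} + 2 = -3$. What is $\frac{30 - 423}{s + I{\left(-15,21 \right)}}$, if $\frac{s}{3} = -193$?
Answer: $\frac{393}{553} \approx 0.71067$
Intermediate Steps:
$s = -579$ ($s = 3 \left(-193\right) = -579$)
$S{\left(c,U \right)} = -5$ ($S{\left(c,U \right)} = -2 - 3 = -5$)
$I{\left(H,V \right)} = 5 + V$ ($I{\left(H,V \right)} = V - -5 = V + 5 = 5 + V$)
$\frac{30 - 423}{s + I{\left(-15,21 \right)}} = \frac{30 - 423}{-579 + \left(5 + 21\right)} = - \frac{393}{-579 + 26} = - \frac{393}{-553} = \left(-393\right) \left(- \frac{1}{553}\right) = \frac{393}{553}$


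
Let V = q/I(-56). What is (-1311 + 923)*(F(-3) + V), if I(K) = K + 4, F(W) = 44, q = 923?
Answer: -10185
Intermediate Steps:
I(K) = 4 + K
V = -71/4 (V = 923/(4 - 56) = 923/(-52) = 923*(-1/52) = -71/4 ≈ -17.750)
(-1311 + 923)*(F(-3) + V) = (-1311 + 923)*(44 - 71/4) = -388*105/4 = -10185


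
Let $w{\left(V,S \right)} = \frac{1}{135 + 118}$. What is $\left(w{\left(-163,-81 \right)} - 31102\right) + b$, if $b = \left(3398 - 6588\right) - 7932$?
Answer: $- \frac{10682671}{253} \approx -42224.0$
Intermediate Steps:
$b = -11122$ ($b = -3190 - 7932 = -11122$)
$w{\left(V,S \right)} = \frac{1}{253}$
$\left(w{\left(-163,-81 \right)} - 31102\right) + b = \left(\frac{1}{253} - 31102\right) - 11122 = - \frac{7868805}{253} - 11122 = - \frac{10682671}{253}$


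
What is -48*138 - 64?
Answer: -6688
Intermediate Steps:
-48*138 - 64 = -6624 - 64 = -6688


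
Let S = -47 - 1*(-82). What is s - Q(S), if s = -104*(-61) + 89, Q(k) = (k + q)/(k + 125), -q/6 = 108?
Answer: 1029893/160 ≈ 6436.8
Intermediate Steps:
q = -648 (q = -6*108 = -648)
S = 35 (S = -47 + 82 = 35)
Q(k) = (-648 + k)/(125 + k) (Q(k) = (k - 648)/(k + 125) = (-648 + k)/(125 + k))
s = 6433 (s = 6344 + 89 = 6433)
s - Q(S) = 6433 - (-648 + 35)/(125 + 35) = 6433 - (-613)/160 = 6433 - 1*(-613/160) = 6433 + 613/160 = 1029893/160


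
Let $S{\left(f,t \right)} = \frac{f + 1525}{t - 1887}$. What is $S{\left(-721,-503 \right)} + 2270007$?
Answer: $\frac{2712657963}{1195} \approx 2.27 \cdot 10^{6}$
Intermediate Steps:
$S{\left(f,t \right)} = \frac{1525 + f}{-1887 + t}$
$S{\left(-721,-503 \right)} + 2270007 = \frac{1525 - 721}{-1887 - 503} + 2270007 = \frac{1}{-2390} \cdot 804 + 2270007 = \left(- \frac{1}{2390}\right) 804 + 2270007 = - \frac{402}{1195} + 2270007 = \frac{2712657963}{1195}$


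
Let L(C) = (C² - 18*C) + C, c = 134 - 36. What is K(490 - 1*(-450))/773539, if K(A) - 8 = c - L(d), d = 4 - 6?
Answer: 68/773539 ≈ 8.7908e-5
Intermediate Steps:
c = 98
d = -2
L(C) = C² - 17*C
K(A) = 68 (K(A) = 8 + (98 - (-2)*(-17 - 2)) = 8 + (98 - (-2)*(-19)) = 8 + (98 - 1*38) = 8 + (98 - 38) = 8 + 60 = 68)
K(490 - 1*(-450))/773539 = 68/773539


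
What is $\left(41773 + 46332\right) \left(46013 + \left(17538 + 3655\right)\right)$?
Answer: $5921184630$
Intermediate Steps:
$\left(41773 + 46332\right) \left(46013 + \left(17538 + 3655\right)\right) = 88105 \left(46013 + 21193\right) = 88105 \cdot 67206 = 5921184630$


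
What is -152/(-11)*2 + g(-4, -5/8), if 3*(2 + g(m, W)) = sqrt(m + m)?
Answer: 282/11 + 2*I*sqrt(2)/3 ≈ 25.636 + 0.94281*I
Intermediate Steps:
g(m, W) = -2 + sqrt(2)*sqrt(m)/3 (g(m, W) = -2 + sqrt(m + m)/3 = -2 + sqrt(2*m)/3 = -2 + (sqrt(2)*sqrt(m))/3 = -2 + sqrt(2)*sqrt(m)/3)
-152/(-11)*2 + g(-4, -5/8) = -152/(-11)*2 + (-2 + sqrt(2)*sqrt(-4)/3) = -152*(-1/11)*2 + (-2 + sqrt(2)*(2*I)/3) = (152/11)*2 + (-2 + 2*I*sqrt(2)/3) = 304/11 + (-2 + 2*I*sqrt(2)/3) = 282/11 + 2*I*sqrt(2)/3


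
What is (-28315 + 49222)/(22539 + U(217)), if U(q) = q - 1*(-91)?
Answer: 20907/22847 ≈ 0.91509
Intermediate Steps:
U(q) = 91 + q (U(q) = q + 91 = 91 + q)
(-28315 + 49222)/(22539 + U(217)) = (-28315 + 49222)/(22539 + (91 + 217)) = 20907/(22539 + 308) = 20907/22847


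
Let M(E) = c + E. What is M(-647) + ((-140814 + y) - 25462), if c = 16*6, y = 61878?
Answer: -104949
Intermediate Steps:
c = 96
M(E) = 96 + E
M(-647) + ((-140814 + y) - 25462) = (96 - 647) + ((-140814 + 61878) - 25462) = -551 + (-78936 - 25462) = -551 - 104398 = -104949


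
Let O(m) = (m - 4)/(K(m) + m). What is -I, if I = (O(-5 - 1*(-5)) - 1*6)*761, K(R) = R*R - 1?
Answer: 1522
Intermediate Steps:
K(R) = -1 + R**2 (K(R) = R**2 - 1 = -1 + R**2)
O(m) = (-4 + m)/(-1 + m + m**2) (O(m) = (m - 4)/((-1 + m**2) + m) = (-4 + m)/(-1 + m + m**2))
I = -1522 (I = ((-4 + (-5 - 1*(-5)))/(-1 + (-5 - 1*(-5)) + (-5 - 1*(-5))**2) - 1*6)*761 = ((-4 + (-5 + 5))/(-1 + (-5 + 5) + (-5 + 5)**2) - 6)*761 = ((-4 + 0)/(-1 + 0 + 0**2) - 6)*761 = (-4/(-1 + 0 + 0) - 6)*761 = (-4/(-1) - 6)*761 = (-1*(-4) - 6)*761 = (4 - 6)*761 = -2*761 = -1522)
-I = -1*(-1522) = 1522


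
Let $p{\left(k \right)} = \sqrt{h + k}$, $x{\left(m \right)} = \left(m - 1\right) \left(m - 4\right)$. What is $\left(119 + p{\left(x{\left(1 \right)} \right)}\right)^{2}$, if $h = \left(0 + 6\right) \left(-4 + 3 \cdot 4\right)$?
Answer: $14209 + 952 \sqrt{3} \approx 15858.0$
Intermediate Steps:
$h = 48$ ($h = 6 \left(-4 + 12\right) = 6 \cdot 8 = 48$)
$x{\left(m \right)} = \left(-1 + m\right) \left(-4 + m\right)$
$p{\left(k \right)} = \sqrt{48 + k}$
$\left(119 + p{\left(x{\left(1 \right)} \right)}\right)^{2} = \left(119 + \sqrt{48 + \left(4 + 1^{2} - 5\right)}\right)^{2} = \left(119 + \sqrt{48 + \left(4 + 1 - 5\right)}\right)^{2} = \left(119 + \sqrt{48 + 0}\right)^{2} = \left(119 + \sqrt{48}\right)^{2} = \left(119 + 4 \sqrt{3}\right)^{2}$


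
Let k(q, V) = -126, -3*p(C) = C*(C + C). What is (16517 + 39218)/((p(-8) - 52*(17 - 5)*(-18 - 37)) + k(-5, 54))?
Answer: 167205/102454 ≈ 1.6320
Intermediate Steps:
p(C) = -2*C²/3 (p(C) = -C*(C + C)/3 = -C*2*C/3 = -2*C²/3)
(16517 + 39218)/((p(-8) - 52*(17 - 5)*(-18 - 37)) + k(-5, 54)) = (16517 + 39218)/((-⅔*(-8)² - 52*(17 - 5)*(-18 - 37)) - 126) = 55735/((-⅔*64 - 624*(-55)) - 126) = 55735/((-128/3 - 52*(-660)) - 126) = 55735/((-128/3 + 34320) - 126) = 55735/(102832/3 - 126) = 55735/(102454/3) = 55735*(3/102454) = 167205/102454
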